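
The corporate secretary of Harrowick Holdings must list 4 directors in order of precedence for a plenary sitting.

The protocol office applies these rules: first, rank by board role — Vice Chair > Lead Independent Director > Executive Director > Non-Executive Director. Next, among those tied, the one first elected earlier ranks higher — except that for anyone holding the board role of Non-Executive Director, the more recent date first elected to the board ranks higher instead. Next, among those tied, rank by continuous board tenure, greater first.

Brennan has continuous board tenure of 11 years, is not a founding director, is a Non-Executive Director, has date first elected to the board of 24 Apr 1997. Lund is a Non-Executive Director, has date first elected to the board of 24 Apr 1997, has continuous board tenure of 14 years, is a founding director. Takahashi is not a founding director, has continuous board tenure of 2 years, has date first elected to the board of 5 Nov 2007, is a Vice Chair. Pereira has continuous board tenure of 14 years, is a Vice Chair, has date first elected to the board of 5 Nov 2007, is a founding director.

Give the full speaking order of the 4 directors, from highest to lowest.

By board role: Pereira and Takahashi (Vice Chair); then Lund and Brennan (Non-Executive Director).
Pereira and Takahashi both have date first elected to the board 5 Nov 2007, so the next rule applies.
Among Pereira and Takahashi, by continuous board tenure (higher first): Pereira (14 years) before Takahashi (2 years).
Lund and Brennan both have date first elected to the board 24 Apr 1997, so the next rule applies.
Among Lund and Brennan, by continuous board tenure (higher first): Lund (14 years) before Brennan (11 years).
Full order: Pereira, Takahashi, Lund, Brennan.

Pereira, Takahashi, Lund, Brennan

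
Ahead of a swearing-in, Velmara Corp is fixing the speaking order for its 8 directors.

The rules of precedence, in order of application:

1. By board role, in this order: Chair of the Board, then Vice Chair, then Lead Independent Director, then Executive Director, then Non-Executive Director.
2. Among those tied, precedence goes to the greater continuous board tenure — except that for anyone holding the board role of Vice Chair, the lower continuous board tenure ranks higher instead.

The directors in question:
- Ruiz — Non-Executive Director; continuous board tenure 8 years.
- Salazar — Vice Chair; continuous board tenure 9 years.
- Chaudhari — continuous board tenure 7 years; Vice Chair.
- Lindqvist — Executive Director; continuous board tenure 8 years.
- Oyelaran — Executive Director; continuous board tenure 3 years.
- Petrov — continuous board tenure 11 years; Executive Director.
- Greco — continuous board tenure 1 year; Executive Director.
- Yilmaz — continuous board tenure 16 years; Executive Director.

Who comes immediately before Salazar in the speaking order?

Chaudhari

By board role: Chaudhari and Salazar (Vice Chair); then Yilmaz, Petrov, Lindqvist, Oyelaran and Greco (Executive Director); then Ruiz (Non-Executive Director).
Among Chaudhari and Salazar, by continuous board tenure (lower first) (reversed rule for this group): Chaudhari (7 years) before Salazar (9 years).
Among Yilmaz, Petrov, Lindqvist, Oyelaran and Greco, by continuous board tenure (higher first): Yilmaz (16 years) before Petrov (11 years) before Lindqvist (8 years) before Oyelaran (3 years) before Greco (1 year).
Order: Chaudhari, Salazar, Yilmaz, Petrov, Lindqvist, Oyelaran, Greco, Ruiz.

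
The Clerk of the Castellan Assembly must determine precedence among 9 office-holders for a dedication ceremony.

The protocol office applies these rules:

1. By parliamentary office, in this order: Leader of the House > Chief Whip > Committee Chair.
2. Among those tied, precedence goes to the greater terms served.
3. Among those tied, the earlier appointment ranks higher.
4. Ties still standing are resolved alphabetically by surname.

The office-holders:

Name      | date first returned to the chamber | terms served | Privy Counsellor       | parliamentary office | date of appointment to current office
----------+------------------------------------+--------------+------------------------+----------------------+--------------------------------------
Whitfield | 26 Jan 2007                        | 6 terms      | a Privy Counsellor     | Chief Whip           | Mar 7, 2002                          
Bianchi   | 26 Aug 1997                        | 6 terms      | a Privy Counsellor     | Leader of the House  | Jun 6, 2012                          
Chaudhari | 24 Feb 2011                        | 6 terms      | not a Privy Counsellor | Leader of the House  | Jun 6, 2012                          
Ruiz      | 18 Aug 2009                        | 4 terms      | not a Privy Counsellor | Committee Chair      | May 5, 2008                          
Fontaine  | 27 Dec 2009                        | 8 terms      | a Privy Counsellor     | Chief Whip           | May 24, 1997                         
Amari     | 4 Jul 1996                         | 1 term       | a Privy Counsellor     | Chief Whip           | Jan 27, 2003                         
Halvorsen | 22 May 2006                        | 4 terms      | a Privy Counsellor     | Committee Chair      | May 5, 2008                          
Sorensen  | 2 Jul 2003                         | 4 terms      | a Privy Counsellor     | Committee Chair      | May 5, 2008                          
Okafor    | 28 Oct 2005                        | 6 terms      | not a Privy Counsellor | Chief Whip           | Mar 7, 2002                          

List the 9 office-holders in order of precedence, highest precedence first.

By parliamentary office: Bianchi and Chaudhari (Leader of the House); then Fontaine, Okafor, Whitfield and Amari (Chief Whip); then Halvorsen, Ruiz and Sorensen (Committee Chair).
Bianchi and Chaudhari both have terms served 6 terms, so the next rule applies.
Bianchi and Chaudhari both have date of appointment to current office Jun 6, 2012, so the next rule applies.
Among Bianchi and Chaudhari, alphabetically by surname: Bianchi before Chaudhari.
Among Fontaine, Okafor, Whitfield and Amari, by terms served (higher first): Fontaine (8 terms) before Okafor and Whitfield (6 terms) before Amari (1 term).
Okafor and Whitfield both have date of appointment to current office Mar 7, 2002, so the next rule applies.
Among Okafor and Whitfield, alphabetically by surname: Okafor before Whitfield.
Halvorsen, Ruiz and Sorensen all have terms served 4 terms, so the next rule applies.
Halvorsen, Ruiz and Sorensen all have date of appointment to current office May 5, 2008, so the next rule applies.
Among Halvorsen, Ruiz and Sorensen, alphabetically by surname: Halvorsen before Ruiz before Sorensen.
Full order: Bianchi, Chaudhari, Fontaine, Okafor, Whitfield, Amari, Halvorsen, Ruiz, Sorensen.

Bianchi, Chaudhari, Fontaine, Okafor, Whitfield, Amari, Halvorsen, Ruiz, Sorensen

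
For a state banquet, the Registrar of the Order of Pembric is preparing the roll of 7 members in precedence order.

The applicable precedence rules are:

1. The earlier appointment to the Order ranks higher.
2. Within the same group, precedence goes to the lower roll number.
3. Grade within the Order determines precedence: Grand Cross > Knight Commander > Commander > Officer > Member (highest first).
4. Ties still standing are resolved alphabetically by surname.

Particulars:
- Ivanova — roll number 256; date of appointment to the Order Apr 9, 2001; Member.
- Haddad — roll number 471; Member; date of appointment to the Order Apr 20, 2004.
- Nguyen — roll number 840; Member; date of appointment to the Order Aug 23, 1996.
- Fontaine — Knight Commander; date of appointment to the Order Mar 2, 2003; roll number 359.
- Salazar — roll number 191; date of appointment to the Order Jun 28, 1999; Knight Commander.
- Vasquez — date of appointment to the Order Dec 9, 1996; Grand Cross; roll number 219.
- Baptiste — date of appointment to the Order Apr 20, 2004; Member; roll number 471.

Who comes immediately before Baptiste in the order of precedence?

By date of appointment to the Order (earlier first): Nguyen (Aug 23, 1996); then Vasquez (Dec 9, 1996); then Salazar (Jun 28, 1999); then Ivanova (Apr 9, 2001); then Fontaine (Mar 2, 2003); then Baptiste and Haddad (both Apr 20, 2004).
Baptiste and Haddad both have roll number 471, so the next rule applies.
Baptiste and Haddad are each Member, so the next rule applies.
Among Baptiste and Haddad, alphabetically by surname: Baptiste before Haddad.
Order: Nguyen, Vasquez, Salazar, Ivanova, Fontaine, Baptiste, Haddad.

Fontaine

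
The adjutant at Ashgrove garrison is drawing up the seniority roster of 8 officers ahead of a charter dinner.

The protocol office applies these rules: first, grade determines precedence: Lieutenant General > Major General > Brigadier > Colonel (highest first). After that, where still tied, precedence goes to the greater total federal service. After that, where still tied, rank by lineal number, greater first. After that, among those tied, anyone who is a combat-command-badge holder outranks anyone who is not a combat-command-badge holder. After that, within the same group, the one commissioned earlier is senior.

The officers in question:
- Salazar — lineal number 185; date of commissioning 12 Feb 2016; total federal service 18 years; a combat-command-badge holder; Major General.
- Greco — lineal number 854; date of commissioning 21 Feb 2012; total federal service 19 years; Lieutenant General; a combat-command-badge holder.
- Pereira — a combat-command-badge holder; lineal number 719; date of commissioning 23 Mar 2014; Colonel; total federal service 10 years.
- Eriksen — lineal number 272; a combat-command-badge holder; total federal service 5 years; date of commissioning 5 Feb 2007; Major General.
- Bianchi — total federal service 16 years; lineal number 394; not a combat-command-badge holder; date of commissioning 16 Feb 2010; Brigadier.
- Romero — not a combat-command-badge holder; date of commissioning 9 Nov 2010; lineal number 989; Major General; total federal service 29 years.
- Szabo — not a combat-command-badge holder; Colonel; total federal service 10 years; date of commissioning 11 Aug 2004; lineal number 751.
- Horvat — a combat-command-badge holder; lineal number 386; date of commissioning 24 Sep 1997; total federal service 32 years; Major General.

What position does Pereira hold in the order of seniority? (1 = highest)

8

By grade: Greco (Lieutenant General); then Horvat, Romero, Salazar and Eriksen (Major General); then Bianchi (Brigadier); then Szabo and Pereira (Colonel).
Among Horvat, Romero, Salazar and Eriksen, by total federal service (higher first): Horvat (32 years) before Romero (29 years) before Salazar (18 years) before Eriksen (5 years).
Szabo and Pereira both have total federal service 10 years, so the next rule applies.
Among Szabo and Pereira, by lineal number (higher first): Szabo (751) before Pereira (719).
Order: Greco, Horvat, Romero, Salazar, Eriksen, Bianchi, Szabo, Pereira. So position 8.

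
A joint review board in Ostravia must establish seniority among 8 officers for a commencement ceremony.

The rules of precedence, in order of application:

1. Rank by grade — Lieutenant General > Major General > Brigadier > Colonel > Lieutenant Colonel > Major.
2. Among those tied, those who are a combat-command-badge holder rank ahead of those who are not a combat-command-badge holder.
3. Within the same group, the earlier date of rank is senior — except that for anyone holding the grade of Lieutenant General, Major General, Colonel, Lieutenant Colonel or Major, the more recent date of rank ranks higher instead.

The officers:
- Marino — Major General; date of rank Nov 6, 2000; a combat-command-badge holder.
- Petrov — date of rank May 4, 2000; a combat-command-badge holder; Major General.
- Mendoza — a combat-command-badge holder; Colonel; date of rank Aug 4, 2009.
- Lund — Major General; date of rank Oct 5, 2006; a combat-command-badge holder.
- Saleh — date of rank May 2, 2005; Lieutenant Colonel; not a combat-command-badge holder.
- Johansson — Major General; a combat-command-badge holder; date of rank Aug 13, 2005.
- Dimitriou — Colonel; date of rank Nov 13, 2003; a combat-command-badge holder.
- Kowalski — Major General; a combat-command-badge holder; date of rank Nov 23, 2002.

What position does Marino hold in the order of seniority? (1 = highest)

4

By grade: Lund, Johansson, Kowalski, Marino and Petrov (Major General); then Mendoza and Dimitriou (Colonel); then Saleh (Lieutenant Colonel).
Lund, Johansson, Kowalski, Marino and Petrov are each a combat-command-badge holder, so the next rule applies.
Among Lund, Johansson, Kowalski, Marino and Petrov, by date of rank (later first) (reversed rule for this group): Lund (Oct 5, 2006) before Johansson (Aug 13, 2005) before Kowalski (Nov 23, 2002) before Marino (Nov 6, 2000) before Petrov (May 4, 2000).
Mendoza and Dimitriou are each a combat-command-badge holder, so the next rule applies.
Among Mendoza and Dimitriou, by date of rank (later first) (reversed rule for this group): Mendoza (Aug 4, 2009) before Dimitriou (Nov 13, 2003).
Order: Lund, Johansson, Kowalski, Marino, Petrov, Mendoza, Dimitriou, Saleh. So position 4.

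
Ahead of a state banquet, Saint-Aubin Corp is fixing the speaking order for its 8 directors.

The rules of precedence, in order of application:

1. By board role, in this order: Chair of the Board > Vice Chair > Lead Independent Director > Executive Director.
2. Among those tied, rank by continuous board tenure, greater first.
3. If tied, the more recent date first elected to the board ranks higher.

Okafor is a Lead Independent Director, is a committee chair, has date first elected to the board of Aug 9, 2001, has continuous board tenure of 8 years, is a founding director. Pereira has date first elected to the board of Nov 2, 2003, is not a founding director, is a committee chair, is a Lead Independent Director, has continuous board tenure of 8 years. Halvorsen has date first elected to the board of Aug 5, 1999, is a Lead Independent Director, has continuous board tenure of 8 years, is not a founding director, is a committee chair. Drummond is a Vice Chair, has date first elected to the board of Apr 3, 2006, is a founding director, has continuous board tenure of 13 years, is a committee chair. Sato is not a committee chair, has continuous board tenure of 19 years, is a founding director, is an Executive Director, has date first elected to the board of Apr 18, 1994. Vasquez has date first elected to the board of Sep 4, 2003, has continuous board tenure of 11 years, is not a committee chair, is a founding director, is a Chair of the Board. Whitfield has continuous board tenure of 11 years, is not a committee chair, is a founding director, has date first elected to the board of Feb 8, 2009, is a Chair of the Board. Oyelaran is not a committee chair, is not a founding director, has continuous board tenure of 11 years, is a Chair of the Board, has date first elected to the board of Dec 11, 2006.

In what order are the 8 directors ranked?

Whitfield, Oyelaran, Vasquez, Drummond, Pereira, Okafor, Halvorsen, Sato

By board role: Whitfield, Oyelaran and Vasquez (Chair of the Board); then Drummond (Vice Chair); then Pereira, Okafor and Halvorsen (Lead Independent Director); then Sato (Executive Director).
Whitfield, Oyelaran and Vasquez all have continuous board tenure 11 years, so the next rule applies.
Among Whitfield, Oyelaran and Vasquez, by date first elected to the board (later first): Whitfield (Feb 8, 2009) before Oyelaran (Dec 11, 2006) before Vasquez (Sep 4, 2003).
Pereira, Okafor and Halvorsen all have continuous board tenure 8 years, so the next rule applies.
Among Pereira, Okafor and Halvorsen, by date first elected to the board (later first): Pereira (Nov 2, 2003) before Okafor (Aug 9, 2001) before Halvorsen (Aug 5, 1999).
Full order: Whitfield, Oyelaran, Vasquez, Drummond, Pereira, Okafor, Halvorsen, Sato.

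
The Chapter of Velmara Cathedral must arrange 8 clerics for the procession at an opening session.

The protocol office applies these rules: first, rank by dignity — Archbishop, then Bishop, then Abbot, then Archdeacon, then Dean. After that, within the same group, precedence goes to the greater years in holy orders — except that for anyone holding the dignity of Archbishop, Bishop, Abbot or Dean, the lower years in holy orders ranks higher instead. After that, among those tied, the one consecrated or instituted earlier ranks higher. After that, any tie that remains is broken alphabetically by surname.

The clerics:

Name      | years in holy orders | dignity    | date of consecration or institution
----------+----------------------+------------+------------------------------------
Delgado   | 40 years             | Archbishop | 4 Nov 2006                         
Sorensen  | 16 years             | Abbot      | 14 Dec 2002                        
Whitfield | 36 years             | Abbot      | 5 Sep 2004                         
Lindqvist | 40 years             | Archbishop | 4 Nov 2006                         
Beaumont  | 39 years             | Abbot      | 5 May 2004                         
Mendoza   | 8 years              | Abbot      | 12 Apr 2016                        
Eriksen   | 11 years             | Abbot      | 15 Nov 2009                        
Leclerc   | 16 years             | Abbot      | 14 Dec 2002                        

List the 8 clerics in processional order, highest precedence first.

Delgado, Lindqvist, Mendoza, Eriksen, Leclerc, Sorensen, Whitfield, Beaumont

By dignity: Delgado and Lindqvist (Archbishop); then Mendoza, Eriksen, Leclerc, Sorensen, Whitfield and Beaumont (Abbot).
Delgado and Lindqvist both have years in holy orders 40 years, so the next rule applies.
Delgado and Lindqvist both have date of consecration or institution 4 Nov 2006, so the next rule applies.
Among Delgado and Lindqvist, alphabetically by surname: Delgado before Lindqvist.
Among Mendoza, Eriksen, Leclerc, Sorensen, Whitfield and Beaumont, by years in holy orders (lower first) (reversed rule for this group): Mendoza (8 years) before Eriksen (11 years) before Leclerc and Sorensen (16 years) before Whitfield (36 years) before Beaumont (39 years).
Leclerc and Sorensen both have date of consecration or institution 14 Dec 2002, so the next rule applies.
Among Leclerc and Sorensen, alphabetically by surname: Leclerc before Sorensen.
Full order: Delgado, Lindqvist, Mendoza, Eriksen, Leclerc, Sorensen, Whitfield, Beaumont.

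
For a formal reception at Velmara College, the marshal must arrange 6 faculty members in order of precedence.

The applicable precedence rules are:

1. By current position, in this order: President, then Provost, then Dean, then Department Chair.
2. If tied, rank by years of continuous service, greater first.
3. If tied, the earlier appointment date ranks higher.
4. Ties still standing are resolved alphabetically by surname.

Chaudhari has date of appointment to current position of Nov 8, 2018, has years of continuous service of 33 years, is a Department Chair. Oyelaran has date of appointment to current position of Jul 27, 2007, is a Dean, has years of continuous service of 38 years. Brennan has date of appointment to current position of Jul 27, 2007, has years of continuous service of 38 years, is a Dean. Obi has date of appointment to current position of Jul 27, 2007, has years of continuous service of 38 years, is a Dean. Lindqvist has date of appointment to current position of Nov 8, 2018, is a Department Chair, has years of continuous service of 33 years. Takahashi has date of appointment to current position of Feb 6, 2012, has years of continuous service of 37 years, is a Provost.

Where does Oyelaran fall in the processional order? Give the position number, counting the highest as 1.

By current position: Takahashi (Provost); then Brennan, Obi and Oyelaran (Dean); then Chaudhari and Lindqvist (Department Chair).
Brennan, Obi and Oyelaran all have years of continuous service 38 years, so the next rule applies.
Brennan, Obi and Oyelaran all have date of appointment to current position Jul 27, 2007, so the next rule applies.
Among Brennan, Obi and Oyelaran, alphabetically by surname: Brennan before Obi before Oyelaran.
Chaudhari and Lindqvist both have years of continuous service 33 years, so the next rule applies.
Chaudhari and Lindqvist both have date of appointment to current position Nov 8, 2018, so the next rule applies.
Among Chaudhari and Lindqvist, alphabetically by surname: Chaudhari before Lindqvist.
Order: Takahashi, Brennan, Obi, Oyelaran, Chaudhari, Lindqvist. So position 4.

4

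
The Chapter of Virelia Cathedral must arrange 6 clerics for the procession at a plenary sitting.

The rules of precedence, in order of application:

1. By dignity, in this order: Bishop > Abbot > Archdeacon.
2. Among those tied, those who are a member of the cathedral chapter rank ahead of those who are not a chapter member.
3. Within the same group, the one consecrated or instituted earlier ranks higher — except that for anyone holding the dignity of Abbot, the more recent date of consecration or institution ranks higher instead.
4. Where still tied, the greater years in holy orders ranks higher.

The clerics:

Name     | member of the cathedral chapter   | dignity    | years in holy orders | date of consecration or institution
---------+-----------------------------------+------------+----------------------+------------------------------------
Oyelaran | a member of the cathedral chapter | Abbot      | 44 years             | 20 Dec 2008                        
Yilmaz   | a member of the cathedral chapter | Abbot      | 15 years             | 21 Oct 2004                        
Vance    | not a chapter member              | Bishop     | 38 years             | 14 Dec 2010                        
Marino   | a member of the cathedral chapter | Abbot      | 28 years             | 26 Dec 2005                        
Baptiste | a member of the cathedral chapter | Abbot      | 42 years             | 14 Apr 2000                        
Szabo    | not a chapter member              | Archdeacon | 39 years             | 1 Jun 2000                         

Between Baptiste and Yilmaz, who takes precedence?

By dignity: Vance (Bishop); then Oyelaran, Marino, Yilmaz and Baptiste (Abbot); then Szabo (Archdeacon).
Oyelaran, Marino, Yilmaz and Baptiste are each a member of the cathedral chapter, so the next rule applies.
Among Oyelaran, Marino, Yilmaz and Baptiste, by date of consecration or institution (later first) (reversed rule for this group): Oyelaran (20 Dec 2008) before Marino (26 Dec 2005) before Yilmaz (21 Oct 2004) before Baptiste (14 Apr 2000).
So Yilmaz takes precedence.

Yilmaz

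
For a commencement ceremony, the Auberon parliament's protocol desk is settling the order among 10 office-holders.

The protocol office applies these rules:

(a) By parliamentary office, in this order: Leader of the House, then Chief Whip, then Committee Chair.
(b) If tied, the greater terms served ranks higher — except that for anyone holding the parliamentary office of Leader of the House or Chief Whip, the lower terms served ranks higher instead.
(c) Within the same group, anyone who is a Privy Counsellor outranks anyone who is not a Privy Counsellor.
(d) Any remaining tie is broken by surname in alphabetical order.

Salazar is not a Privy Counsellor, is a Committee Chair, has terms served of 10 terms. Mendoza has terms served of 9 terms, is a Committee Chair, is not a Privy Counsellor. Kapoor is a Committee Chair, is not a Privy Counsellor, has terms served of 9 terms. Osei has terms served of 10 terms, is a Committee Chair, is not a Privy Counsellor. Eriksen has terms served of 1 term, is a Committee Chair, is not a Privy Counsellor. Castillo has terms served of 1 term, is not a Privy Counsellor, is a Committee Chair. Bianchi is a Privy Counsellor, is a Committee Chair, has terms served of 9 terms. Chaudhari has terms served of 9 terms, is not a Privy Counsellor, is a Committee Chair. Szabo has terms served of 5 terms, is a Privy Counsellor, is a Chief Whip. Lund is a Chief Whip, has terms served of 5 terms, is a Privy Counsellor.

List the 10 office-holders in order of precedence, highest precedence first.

By parliamentary office: Lund and Szabo (Chief Whip); then Osei, Salazar, Bianchi, Chaudhari, Kapoor, Mendoza, Castillo and Eriksen (Committee Chair).
Lund and Szabo both have terms served 5 terms, so the next rule applies.
Lund and Szabo are each a Privy Counsellor, so the next rule applies.
Among Lund and Szabo, alphabetically by surname: Lund before Szabo.
Among Osei, Salazar, Bianchi, Chaudhari, Kapoor, Mendoza, Castillo and Eriksen, by terms served (higher first): Osei and Salazar (10 terms) before Bianchi, Chaudhari, Kapoor and Mendoza (9 terms) before Castillo and Eriksen (1 term).
Osei and Salazar are each not a Privy Counsellor, so the next rule applies.
Among Osei and Salazar, alphabetically by surname: Osei before Salazar.
Among Bianchi, Chaudhari, Kapoor and Mendoza, a Privy Counsellor before not a Privy Counsellor: Bianchi (a Privy Counsellor) before Chaudhari, Kapoor and Mendoza (not a Privy Counsellor).
Among Chaudhari, Kapoor and Mendoza, alphabetically by surname: Chaudhari before Kapoor before Mendoza.
Castillo and Eriksen are each not a Privy Counsellor, so the next rule applies.
Among Castillo and Eriksen, alphabetically by surname: Castillo before Eriksen.
Full order: Lund, Szabo, Osei, Salazar, Bianchi, Chaudhari, Kapoor, Mendoza, Castillo, Eriksen.

Lund, Szabo, Osei, Salazar, Bianchi, Chaudhari, Kapoor, Mendoza, Castillo, Eriksen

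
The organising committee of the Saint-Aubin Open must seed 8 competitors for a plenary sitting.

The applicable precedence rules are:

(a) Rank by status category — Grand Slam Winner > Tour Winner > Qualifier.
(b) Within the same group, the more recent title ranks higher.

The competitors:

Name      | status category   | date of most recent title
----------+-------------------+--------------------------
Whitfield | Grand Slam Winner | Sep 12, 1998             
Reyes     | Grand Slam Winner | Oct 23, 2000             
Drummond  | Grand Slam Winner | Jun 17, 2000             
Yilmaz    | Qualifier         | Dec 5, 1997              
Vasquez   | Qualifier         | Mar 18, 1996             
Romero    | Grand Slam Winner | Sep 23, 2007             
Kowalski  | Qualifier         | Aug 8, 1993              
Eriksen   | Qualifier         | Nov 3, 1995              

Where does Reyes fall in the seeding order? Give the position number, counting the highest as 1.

2

By status category: Romero, Reyes, Drummond and Whitfield (Grand Slam Winner); then Yilmaz, Vasquez, Eriksen and Kowalski (Qualifier).
Among Romero, Reyes, Drummond and Whitfield, by date of most recent title (later first): Romero (Sep 23, 2007) before Reyes (Oct 23, 2000) before Drummond (Jun 17, 2000) before Whitfield (Sep 12, 1998).
Among Yilmaz, Vasquez, Eriksen and Kowalski, by date of most recent title (later first): Yilmaz (Dec 5, 1997) before Vasquez (Mar 18, 1996) before Eriksen (Nov 3, 1995) before Kowalski (Aug 8, 1993).
Order: Romero, Reyes, Drummond, Whitfield, Yilmaz, Vasquez, Eriksen, Kowalski. So position 2.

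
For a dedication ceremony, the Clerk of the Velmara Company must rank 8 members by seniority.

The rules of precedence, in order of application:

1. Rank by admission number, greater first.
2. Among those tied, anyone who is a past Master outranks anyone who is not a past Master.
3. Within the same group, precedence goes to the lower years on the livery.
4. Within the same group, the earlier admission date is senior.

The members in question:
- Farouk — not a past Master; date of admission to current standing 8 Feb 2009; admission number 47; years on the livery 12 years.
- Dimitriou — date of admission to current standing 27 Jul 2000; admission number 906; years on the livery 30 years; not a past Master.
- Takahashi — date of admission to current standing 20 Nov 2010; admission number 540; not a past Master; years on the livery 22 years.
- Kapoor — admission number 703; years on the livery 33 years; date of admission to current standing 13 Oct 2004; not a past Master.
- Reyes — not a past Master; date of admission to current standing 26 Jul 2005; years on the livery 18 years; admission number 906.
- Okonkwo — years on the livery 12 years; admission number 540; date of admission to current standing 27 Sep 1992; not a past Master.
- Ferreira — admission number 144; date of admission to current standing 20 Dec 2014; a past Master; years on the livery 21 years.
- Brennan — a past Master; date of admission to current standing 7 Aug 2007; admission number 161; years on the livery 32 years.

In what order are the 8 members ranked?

By admission number (higher first): Reyes and Dimitriou (both 906); then Kapoor (703); then Okonkwo and Takahashi (both 540); then Brennan (161); then Ferreira (144); then Farouk (47).
Reyes and Dimitriou are each not a past Master, so the next rule applies.
Among Reyes and Dimitriou, by years on the livery (lower first): Reyes (18 years) before Dimitriou (30 years).
Okonkwo and Takahashi are each not a past Master, so the next rule applies.
Among Okonkwo and Takahashi, by years on the livery (lower first): Okonkwo (12 years) before Takahashi (22 years).
Full order: Reyes, Dimitriou, Kapoor, Okonkwo, Takahashi, Brennan, Ferreira, Farouk.

Reyes, Dimitriou, Kapoor, Okonkwo, Takahashi, Brennan, Ferreira, Farouk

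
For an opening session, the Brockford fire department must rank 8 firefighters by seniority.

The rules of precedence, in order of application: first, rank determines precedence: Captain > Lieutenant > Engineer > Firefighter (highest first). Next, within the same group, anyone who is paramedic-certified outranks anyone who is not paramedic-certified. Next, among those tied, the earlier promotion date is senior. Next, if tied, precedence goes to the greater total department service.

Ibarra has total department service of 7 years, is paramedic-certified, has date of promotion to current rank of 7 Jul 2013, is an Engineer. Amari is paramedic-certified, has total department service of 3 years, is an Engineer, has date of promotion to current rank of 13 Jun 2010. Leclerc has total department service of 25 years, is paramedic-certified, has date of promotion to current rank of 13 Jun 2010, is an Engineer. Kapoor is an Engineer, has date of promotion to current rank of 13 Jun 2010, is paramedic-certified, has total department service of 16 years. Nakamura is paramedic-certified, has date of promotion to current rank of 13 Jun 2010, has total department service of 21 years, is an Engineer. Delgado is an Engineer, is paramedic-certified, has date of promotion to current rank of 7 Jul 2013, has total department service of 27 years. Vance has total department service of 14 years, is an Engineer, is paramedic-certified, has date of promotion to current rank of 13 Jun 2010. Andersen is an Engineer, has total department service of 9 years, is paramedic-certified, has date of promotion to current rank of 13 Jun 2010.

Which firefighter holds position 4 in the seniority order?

By rank: Leclerc, Nakamura, Kapoor, Vance, Andersen, Amari, Delgado and Ibarra (Engineer).
Leclerc, Nakamura, Kapoor, Vance, Andersen, Amari, Delgado and Ibarra are each paramedic-certified, so the next rule applies.
Among Leclerc, Nakamura, Kapoor, Vance, Andersen, Amari, Delgado and Ibarra, by date of promotion to current rank (earlier first): Leclerc, Nakamura, Kapoor, Vance, Andersen and Amari (13 Jun 2010) before Delgado and Ibarra (7 Jul 2013).
Among Leclerc, Nakamura, Kapoor, Vance, Andersen and Amari, by total department service (higher first): Leclerc (25 years) before Nakamura (21 years) before Kapoor (16 years) before Vance (14 years) before Andersen (9 years) before Amari (3 years).
Among Delgado and Ibarra, by total department service (higher first): Delgado (27 years) before Ibarra (7 years).
Order: Leclerc, Nakamura, Kapoor, Vance, Andersen, Amari, Delgado, Ibarra.

Vance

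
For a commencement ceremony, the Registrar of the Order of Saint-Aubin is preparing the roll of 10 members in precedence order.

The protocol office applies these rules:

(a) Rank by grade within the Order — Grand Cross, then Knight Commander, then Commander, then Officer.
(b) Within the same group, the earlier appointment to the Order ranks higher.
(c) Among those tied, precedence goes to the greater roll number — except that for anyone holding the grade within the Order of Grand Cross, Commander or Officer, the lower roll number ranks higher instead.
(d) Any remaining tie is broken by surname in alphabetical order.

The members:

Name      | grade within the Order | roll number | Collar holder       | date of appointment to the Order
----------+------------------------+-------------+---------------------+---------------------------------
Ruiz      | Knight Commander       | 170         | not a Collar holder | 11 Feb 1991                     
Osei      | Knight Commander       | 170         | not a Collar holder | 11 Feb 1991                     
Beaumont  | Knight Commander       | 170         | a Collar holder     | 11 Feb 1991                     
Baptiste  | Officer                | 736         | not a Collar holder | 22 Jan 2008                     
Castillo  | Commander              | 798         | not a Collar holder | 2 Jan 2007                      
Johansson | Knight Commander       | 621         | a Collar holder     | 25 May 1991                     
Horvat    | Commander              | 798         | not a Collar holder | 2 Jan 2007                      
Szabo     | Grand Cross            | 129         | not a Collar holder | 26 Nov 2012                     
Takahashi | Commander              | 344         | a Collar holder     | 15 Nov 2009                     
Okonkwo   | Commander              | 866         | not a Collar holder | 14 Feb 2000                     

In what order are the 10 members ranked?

By grade within the Order: Szabo (Grand Cross); then Beaumont, Osei, Ruiz and Johansson (Knight Commander); then Okonkwo, Castillo, Horvat and Takahashi (Commander); then Baptiste (Officer).
Among Beaumont, Osei, Ruiz and Johansson, by date of appointment to the Order (earlier first): Beaumont, Osei and Ruiz (11 Feb 1991) before Johansson (25 May 1991).
Beaumont, Osei and Ruiz all have roll number 170, so the next rule applies.
Among Beaumont, Osei and Ruiz, alphabetically by surname: Beaumont before Osei before Ruiz.
Among Okonkwo, Castillo, Horvat and Takahashi, by date of appointment to the Order (earlier first): Okonkwo (14 Feb 2000) before Castillo and Horvat (2 Jan 2007) before Takahashi (15 Nov 2009).
Castillo and Horvat both have roll number 798, so the next rule applies.
Among Castillo and Horvat, alphabetically by surname: Castillo before Horvat.
Full order: Szabo, Beaumont, Osei, Ruiz, Johansson, Okonkwo, Castillo, Horvat, Takahashi, Baptiste.

Szabo, Beaumont, Osei, Ruiz, Johansson, Okonkwo, Castillo, Horvat, Takahashi, Baptiste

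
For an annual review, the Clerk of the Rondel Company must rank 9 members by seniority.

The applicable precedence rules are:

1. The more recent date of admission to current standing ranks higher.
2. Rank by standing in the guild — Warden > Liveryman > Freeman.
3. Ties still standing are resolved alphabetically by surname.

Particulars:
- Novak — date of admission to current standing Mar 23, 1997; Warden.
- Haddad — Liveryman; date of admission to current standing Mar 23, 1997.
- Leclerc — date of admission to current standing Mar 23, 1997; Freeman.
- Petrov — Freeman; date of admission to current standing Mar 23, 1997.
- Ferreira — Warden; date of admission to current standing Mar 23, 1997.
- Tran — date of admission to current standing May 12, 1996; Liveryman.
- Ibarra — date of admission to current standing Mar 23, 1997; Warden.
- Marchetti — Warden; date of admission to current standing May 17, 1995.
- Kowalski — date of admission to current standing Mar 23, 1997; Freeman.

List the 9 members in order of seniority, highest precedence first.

Ferreira, Ibarra, Novak, Haddad, Kowalski, Leclerc, Petrov, Tran, Marchetti

By date of admission to current standing (later first): Ferreira, Ibarra, Novak, Haddad, Kowalski, Leclerc and Petrov (each Mar 23, 1997); then Tran (May 12, 1996); then Marchetti (May 17, 1995).
Among Ferreira, Ibarra, Novak, Haddad, Kowalski, Leclerc and Petrov, by standing in the guild: Ferreira, Ibarra and Novak (Warden) before Haddad (Liveryman) before Kowalski, Leclerc and Petrov (Freeman).
Among Ferreira, Ibarra and Novak, alphabetically by surname: Ferreira before Ibarra before Novak.
Among Kowalski, Leclerc and Petrov, alphabetically by surname: Kowalski before Leclerc before Petrov.
Full order: Ferreira, Ibarra, Novak, Haddad, Kowalski, Leclerc, Petrov, Tran, Marchetti.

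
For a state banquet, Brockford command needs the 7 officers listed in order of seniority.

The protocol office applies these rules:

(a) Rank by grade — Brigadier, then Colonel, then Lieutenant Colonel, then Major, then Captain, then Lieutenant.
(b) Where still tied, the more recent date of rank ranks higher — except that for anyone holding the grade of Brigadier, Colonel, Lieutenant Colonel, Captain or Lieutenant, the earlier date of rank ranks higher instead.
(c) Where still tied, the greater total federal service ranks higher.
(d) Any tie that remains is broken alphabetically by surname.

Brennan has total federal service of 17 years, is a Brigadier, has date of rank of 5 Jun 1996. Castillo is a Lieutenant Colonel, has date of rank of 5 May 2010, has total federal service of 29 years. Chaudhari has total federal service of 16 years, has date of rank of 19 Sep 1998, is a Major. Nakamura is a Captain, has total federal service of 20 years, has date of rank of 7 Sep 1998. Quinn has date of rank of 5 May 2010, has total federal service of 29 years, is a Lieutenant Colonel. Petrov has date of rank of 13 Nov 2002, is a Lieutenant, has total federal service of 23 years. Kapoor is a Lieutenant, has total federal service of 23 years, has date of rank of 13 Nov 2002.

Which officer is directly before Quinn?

Castillo

By grade: Brennan (Brigadier); then Castillo and Quinn (Lieutenant Colonel); then Chaudhari (Major); then Nakamura (Captain); then Kapoor and Petrov (Lieutenant).
Castillo and Quinn both have date of rank 5 May 2010, so the next rule applies.
Castillo and Quinn both have total federal service 29 years, so the next rule applies.
Among Castillo and Quinn, alphabetically by surname: Castillo before Quinn.
Kapoor and Petrov both have date of rank 13 Nov 2002, so the next rule applies.
Kapoor and Petrov both have total federal service 23 years, so the next rule applies.
Among Kapoor and Petrov, alphabetically by surname: Kapoor before Petrov.
Order: Brennan, Castillo, Quinn, Chaudhari, Nakamura, Kapoor, Petrov.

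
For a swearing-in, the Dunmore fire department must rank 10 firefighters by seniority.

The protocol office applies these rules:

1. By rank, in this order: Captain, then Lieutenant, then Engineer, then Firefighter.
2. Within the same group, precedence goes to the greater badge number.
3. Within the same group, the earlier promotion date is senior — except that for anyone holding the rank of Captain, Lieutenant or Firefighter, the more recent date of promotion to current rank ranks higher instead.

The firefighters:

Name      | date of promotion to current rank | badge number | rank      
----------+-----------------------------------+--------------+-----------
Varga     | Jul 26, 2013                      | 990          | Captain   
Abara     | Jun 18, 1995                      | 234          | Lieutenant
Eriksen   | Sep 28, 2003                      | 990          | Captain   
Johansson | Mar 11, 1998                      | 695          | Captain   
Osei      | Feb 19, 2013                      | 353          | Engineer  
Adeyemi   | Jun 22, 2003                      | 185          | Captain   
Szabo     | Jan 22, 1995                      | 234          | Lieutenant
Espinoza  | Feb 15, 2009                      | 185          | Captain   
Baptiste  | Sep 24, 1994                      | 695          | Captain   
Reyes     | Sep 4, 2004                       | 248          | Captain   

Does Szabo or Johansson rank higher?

Johansson

By rank: Varga, Eriksen, Johansson, Baptiste, Reyes, Espinoza and Adeyemi (Captain); then Abara and Szabo (Lieutenant); then Osei (Engineer).
Among Varga, Eriksen, Johansson, Baptiste, Reyes, Espinoza and Adeyemi, by badge number (higher first): Varga and Eriksen (990) before Johansson and Baptiste (695) before Reyes (248) before Espinoza and Adeyemi (185).
Among Varga and Eriksen, by date of promotion to current rank (later first) (reversed rule for this group): Varga (Jul 26, 2013) before Eriksen (Sep 28, 2003).
Among Johansson and Baptiste, by date of promotion to current rank (later first) (reversed rule for this group): Johansson (Mar 11, 1998) before Baptiste (Sep 24, 1994).
Among Espinoza and Adeyemi, by date of promotion to current rank (later first) (reversed rule for this group): Espinoza (Feb 15, 2009) before Adeyemi (Jun 22, 2003).
Abara and Szabo both have badge number 234, so the next rule applies.
Among Abara and Szabo, by date of promotion to current rank (later first) (reversed rule for this group): Abara (Jun 18, 1995) before Szabo (Jan 22, 1995).
So Johansson takes precedence.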